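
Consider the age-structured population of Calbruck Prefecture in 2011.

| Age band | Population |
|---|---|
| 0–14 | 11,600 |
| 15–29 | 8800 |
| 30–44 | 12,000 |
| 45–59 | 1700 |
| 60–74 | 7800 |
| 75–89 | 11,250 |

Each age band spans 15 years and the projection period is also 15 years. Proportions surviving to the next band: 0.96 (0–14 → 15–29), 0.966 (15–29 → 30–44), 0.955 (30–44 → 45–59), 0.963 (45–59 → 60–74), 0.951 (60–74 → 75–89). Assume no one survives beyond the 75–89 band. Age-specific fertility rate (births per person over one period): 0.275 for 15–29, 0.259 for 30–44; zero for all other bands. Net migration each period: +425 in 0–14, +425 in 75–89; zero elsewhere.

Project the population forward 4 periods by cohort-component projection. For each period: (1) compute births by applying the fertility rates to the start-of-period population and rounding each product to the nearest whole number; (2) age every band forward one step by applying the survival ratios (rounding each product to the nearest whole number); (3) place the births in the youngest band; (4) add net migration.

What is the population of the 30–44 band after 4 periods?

5275

[period 1]
Births: 8800 * 0.275 = 2420  |  12000 * 0.259 = 3108 — total 5528
15–29: 11600 * 0.96 = 11136
30–44: 8800 * 0.966 = 8501
45–59: 12000 * 0.955 = 11460
60–74: 1700 * 0.963 = 1637
75–89: 7800 * 0.951 = 7418
Net migration: 0–14 + 425 → 5953; 75–89 + 425 → 7843
Giving 5953 / 11136 / 8501 / 11460 / 1637 / 7843.
[period 2]
Births: 11136 * 0.275 = 3062  |  8501 * 0.259 = 2202 — total 5264
15–29: 5953 * 0.96 = 5715
30–44: 11136 * 0.966 = 10757
45–59: 8501 * 0.955 = 8118
60–74: 11460 * 0.963 = 11036
75–89: 1637 * 0.951 = 1557
Net migration: 0–14 + 425 → 5689; 75–89 + 425 → 1982
Giving 5689 / 5715 / 10757 / 8118 / 11036 / 1982.
[period 3]
Births: 5715 * 0.275 = 1572  |  10757 * 0.259 = 2786 — total 4358
15–29: 5689 * 0.96 = 5461
30–44: 5715 * 0.966 = 5521
45–59: 10757 * 0.955 = 10273
60–74: 8118 * 0.963 = 7818
75–89: 11036 * 0.951 = 10495
Net migration: 0–14 + 425 → 4783; 75–89 + 425 → 10920
Giving 4783 / 5461 / 5521 / 10273 / 7818 / 10920.
[period 4]
Births: 5461 * 0.275 = 1502  |  5521 * 0.259 = 1430 — total 2932
15–29: 4783 * 0.96 = 4592
30–44: 5461 * 0.966 = 5275
45–59: 5521 * 0.955 = 5273
60–74: 10273 * 0.963 = 9893
75–89: 7818 * 0.951 = 7435
Net migration: 0–14 + 425 → 3357; 75–89 + 425 → 7860
Giving 3357 / 4592 / 5275 / 5273 / 9893 / 7860.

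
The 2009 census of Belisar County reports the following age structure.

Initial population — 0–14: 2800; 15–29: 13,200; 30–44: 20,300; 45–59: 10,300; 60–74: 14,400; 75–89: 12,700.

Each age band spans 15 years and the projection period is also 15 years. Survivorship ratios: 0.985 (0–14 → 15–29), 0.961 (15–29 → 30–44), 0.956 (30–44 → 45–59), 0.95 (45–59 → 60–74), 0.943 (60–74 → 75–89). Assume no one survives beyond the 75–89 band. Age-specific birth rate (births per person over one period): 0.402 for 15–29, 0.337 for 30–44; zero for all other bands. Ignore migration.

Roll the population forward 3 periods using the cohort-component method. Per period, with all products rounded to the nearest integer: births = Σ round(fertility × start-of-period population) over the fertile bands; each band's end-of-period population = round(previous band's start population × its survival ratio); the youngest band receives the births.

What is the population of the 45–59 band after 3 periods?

2533

[period 1]
Births: 13200 × 0.402 = 5306, 20300 × 0.337 = 6841 → 12147
15–29: 2800 × 0.985 = 2758
30–44: 13200 × 0.961 = 12685
45–59: 20300 × 0.956 = 19407
60–74: 10300 × 0.95 = 9785
75–89: 14400 × 0.943 = 13579
End of period: [12147, 2758, 12685, 19407, 9785, 13579]
[period 2]
Births: 2758 × 0.402 = 1109, 12685 × 0.337 = 4275 → 5384
15–29: 12147 × 0.985 = 11965
30–44: 2758 × 0.961 = 2650
45–59: 12685 × 0.956 = 12127
60–74: 19407 × 0.95 = 18437
75–89: 9785 × 0.943 = 9227
End of period: [5384, 11965, 2650, 12127, 18437, 9227]
[period 3]
Births: 11965 × 0.402 = 4810, 2650 × 0.337 = 893 → 5703
15–29: 5384 × 0.985 = 5303
30–44: 11965 × 0.961 = 11498
45–59: 2650 × 0.956 = 2533
60–74: 12127 × 0.95 = 11521
75–89: 18437 × 0.943 = 17386
End of period: [5703, 5303, 11498, 2533, 11521, 17386]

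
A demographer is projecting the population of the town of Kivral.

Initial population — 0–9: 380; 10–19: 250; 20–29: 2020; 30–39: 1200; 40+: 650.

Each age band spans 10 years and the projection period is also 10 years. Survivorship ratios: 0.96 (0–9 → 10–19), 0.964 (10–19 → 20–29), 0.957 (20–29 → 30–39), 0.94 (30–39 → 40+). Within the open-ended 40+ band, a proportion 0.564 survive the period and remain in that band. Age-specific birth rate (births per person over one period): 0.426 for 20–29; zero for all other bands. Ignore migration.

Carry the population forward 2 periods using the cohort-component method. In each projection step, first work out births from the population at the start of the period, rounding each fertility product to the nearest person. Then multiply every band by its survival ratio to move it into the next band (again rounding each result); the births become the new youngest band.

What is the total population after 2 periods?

4173

After projecting period 1:
Births: 2020 × 0.426 = 861
10–19: 380 × 0.96 = 365
20–29: 250 × 0.964 = 241
30–39: 2020 × 0.957 = 1933
40+: 1200 × 0.94 + 650 × 0.564 = 1128 + 367 = 1495
Giving 861 / 365 / 241 / 1933 / 1495.
After projecting period 2:
Births: 241 × 0.426 = 103
10–19: 861 × 0.96 = 827
20–29: 365 × 0.964 = 352
30–39: 241 × 0.957 = 231
40+: 1933 × 0.94 + 1495 × 0.564 = 1817 + 843 = 2660
Giving 103 / 827 / 352 / 231 / 2660.
Total after period 2: 103 + 827 + 352 + 231 + 2660 = 4173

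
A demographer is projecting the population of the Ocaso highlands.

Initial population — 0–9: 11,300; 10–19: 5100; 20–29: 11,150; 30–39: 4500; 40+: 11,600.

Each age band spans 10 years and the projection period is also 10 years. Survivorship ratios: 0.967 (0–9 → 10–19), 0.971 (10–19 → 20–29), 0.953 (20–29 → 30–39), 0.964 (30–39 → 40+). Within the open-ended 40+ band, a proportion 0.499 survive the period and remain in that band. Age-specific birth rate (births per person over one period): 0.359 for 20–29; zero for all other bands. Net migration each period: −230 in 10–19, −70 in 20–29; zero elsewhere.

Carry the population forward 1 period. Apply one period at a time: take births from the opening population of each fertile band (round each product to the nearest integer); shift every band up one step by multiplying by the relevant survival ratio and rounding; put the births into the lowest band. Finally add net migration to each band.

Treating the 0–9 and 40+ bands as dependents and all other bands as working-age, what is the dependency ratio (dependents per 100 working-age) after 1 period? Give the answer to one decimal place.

53.9

Let band 1 be 0–9 through band 5 = 40+.
[period 1]
Births: 11150 * 0.359 = 4003
Band 2: 11300 * 0.967 = 10927
Band 3: 5100 * 0.971 = 4952
Band 4: 11150 * 0.953 = 10626
Band 5: 4500 * 0.964 + 11600 * 0.499 = 4338 + 5788 = 10126
Net migration: Band 2 − 230 → 10697; Band 3 − 70 → 4882
End of period: [4003, 10697, 4882, 10626, 10126]
Dependents (band 0–9 + band 40+) = 4003 + 10126 = 14129; working-age = 26205; ratio = 14129/26205 × 100 = 53.9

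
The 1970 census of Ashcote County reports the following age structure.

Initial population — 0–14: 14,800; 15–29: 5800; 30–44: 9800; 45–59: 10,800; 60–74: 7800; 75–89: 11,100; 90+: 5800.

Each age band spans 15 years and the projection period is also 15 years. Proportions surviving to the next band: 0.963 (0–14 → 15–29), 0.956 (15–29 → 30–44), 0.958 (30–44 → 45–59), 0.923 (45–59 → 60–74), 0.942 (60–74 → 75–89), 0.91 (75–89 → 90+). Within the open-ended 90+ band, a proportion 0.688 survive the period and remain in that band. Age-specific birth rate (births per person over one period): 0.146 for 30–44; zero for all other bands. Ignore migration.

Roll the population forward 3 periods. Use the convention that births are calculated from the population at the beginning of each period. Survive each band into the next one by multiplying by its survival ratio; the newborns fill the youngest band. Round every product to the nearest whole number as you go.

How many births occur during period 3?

1989

Numbering the bands 1..7 from youngest to oldest:
After projecting period 1:
Births: 9800 * 0.146 = 1431
Band 2: 14800 * 0.963 = 14252
Band 3: 5800 * 0.956 = 5545
Band 4: 9800 * 0.958 = 9388
Band 5: 10800 * 0.923 = 9968
Band 6: 7800 * 0.942 = 7348
Band 7: 11100 * 0.91 + 5800 * 0.688 = 10101 + 3990 = 14091
Population now: 0–14=1431, 15–29=14252, 30–44=5545, 45–59=9388, 60–74=9968, 75–89=7348, 90+=14091
After projecting period 2:
Births: 5545 * 0.146 = 810
Band 2: 1431 * 0.963 = 1378
Band 3: 14252 * 0.956 = 13625
Band 4: 5545 * 0.958 = 5312
Band 5: 9388 * 0.923 = 8665
Band 6: 9968 * 0.942 = 9390
Band 7: 7348 * 0.91 + 14091 * 0.688 = 6687 + 9695 = 16382
Population now: 0–14=810, 15–29=1378, 30–44=13625, 45–59=5312, 60–74=8665, 75–89=9390, 90+=16382
After projecting period 3:
Births: 13625 * 0.146 = 1989
Band 2: 810 * 0.963 = 780
Band 3: 1378 * 0.956 = 1317
Band 4: 13625 * 0.958 = 13053
Band 5: 5312 * 0.923 = 4903
Band 6: 8665 * 0.942 = 8162
Band 7: 9390 * 0.91 + 16382 * 0.688 = 8545 + 11271 = 19816
Population now: 0–14=1989, 15–29=780, 30–44=1317, 45–59=13053, 60–74=4903, 75–89=8162, 90+=19816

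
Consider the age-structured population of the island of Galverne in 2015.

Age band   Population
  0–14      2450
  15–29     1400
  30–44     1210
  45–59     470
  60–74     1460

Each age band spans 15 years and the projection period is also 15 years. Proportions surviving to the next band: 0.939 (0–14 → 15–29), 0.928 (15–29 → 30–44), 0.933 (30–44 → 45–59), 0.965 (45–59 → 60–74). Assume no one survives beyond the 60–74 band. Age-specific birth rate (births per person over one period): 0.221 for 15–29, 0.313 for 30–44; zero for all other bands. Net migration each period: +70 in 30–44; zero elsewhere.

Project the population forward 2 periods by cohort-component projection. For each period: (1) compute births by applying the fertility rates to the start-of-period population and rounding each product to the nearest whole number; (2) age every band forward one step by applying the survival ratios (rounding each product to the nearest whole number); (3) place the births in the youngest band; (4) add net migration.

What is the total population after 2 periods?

6154

After projecting period 1:
Births: 1400 × 0.221 = 309 ; 1210 × 0.313 = 379 → 688
15–29: 2450 × 0.939 = 2301
30–44: 1400 × 0.928 = 1299
45–59: 1210 × 0.933 = 1129
60–74: 470 × 0.965 = 454
Net migration: 30–44 + 70 → 1369
Giving 688 / 2301 / 1369 / 1129 / 454.
After projecting period 2:
Births: 2301 × 0.221 = 509 ; 1369 × 0.313 = 428 → 937
15–29: 688 × 0.939 = 646
30–44: 2301 × 0.928 = 2135
45–59: 1369 × 0.933 = 1277
60–74: 1129 × 0.965 = 1089
Net migration: 30–44 + 70 → 2205
Giving 937 / 646 / 2205 / 1277 / 1089.
Total after period 2: 937 + 646 + 2205 + 1277 + 1089 = 6154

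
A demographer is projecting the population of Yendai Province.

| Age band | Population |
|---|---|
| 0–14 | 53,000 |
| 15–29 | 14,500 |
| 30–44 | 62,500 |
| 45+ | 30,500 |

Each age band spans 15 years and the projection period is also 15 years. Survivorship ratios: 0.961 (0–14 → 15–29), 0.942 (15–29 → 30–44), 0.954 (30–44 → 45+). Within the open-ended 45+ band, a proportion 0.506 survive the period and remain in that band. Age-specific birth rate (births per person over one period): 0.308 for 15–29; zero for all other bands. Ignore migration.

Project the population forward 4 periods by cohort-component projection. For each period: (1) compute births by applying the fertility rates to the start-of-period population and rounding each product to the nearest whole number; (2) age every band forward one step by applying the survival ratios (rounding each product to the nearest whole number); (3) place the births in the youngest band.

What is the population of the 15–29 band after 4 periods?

Call the bands 1 to 4, youngest first.
Period 1:
Births: 14500 * 0.308 = 4466
Band 2: 53000 * 0.961 = 50933
Band 3: 14500 * 0.942 = 13659
Band 4: 62500 * 0.954 + 30500 * 0.506 = 59625 + 15433 = 75058
Giving 4466 / 50933 / 13659 / 75058.
Period 2:
Births: 50933 * 0.308 = 15687
Band 2: 4466 * 0.961 = 4292
Band 3: 50933 * 0.942 = 47979
Band 4: 13659 * 0.954 + 75058 * 0.506 = 13031 + 37979 = 51010
Giving 15687 / 4292 / 47979 / 51010.
Period 3:
Births: 4292 * 0.308 = 1322
Band 2: 15687 * 0.961 = 15075
Band 3: 4292 * 0.942 = 4043
Band 4: 47979 * 0.954 + 51010 * 0.506 = 45772 + 25811 = 71583
Giving 1322 / 15075 / 4043 / 71583.
Period 4:
Births: 15075 * 0.308 = 4643
Band 2: 1322 * 0.961 = 1270
Band 3: 15075 * 0.942 = 14201
Band 4: 4043 * 0.954 + 71583 * 0.506 = 3857 + 36221 = 40078
Giving 4643 / 1270 / 14201 / 40078.

1270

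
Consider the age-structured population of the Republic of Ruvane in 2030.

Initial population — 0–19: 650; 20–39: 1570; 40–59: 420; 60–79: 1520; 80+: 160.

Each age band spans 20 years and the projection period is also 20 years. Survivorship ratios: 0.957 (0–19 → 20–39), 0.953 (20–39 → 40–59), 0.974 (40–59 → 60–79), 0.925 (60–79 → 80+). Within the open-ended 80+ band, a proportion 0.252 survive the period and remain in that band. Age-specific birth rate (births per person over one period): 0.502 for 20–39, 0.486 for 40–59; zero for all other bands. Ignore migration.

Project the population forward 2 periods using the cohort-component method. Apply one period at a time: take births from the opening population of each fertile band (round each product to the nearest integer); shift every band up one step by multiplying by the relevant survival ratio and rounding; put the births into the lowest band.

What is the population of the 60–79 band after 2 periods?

1457

— Period 1 —
Births: 1570 × 0.502 = 788  |  420 × 0.486 = 204 → 992
20–39: 650 × 0.957 = 622
40–59: 1570 × 0.953 = 1496
60–79: 420 × 0.974 = 409
80+: 1520 × 0.925 + 160 × 0.252 = 1406 + 40 = 1446
Giving 992 / 622 / 1496 / 409 / 1446.
— Period 2 —
Births: 622 × 0.502 = 312  |  1496 × 0.486 = 727 → 1039
20–39: 992 × 0.957 = 949
40–59: 622 × 0.953 = 593
60–79: 1496 × 0.974 = 1457
80+: 409 × 0.925 + 1446 × 0.252 = 378 + 364 = 742
Giving 1039 / 949 / 593 / 1457 / 742.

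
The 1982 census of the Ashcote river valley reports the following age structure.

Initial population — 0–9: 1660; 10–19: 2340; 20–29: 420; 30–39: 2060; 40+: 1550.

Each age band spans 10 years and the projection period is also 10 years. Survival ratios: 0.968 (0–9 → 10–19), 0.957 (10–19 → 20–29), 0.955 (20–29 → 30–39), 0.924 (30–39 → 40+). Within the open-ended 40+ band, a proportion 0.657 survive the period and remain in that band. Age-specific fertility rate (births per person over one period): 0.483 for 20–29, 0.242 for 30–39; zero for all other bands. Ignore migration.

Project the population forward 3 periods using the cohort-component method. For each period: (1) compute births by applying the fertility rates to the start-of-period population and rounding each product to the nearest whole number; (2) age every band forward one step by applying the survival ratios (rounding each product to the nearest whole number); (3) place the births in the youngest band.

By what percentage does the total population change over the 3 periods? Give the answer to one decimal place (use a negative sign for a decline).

-0.4

— Period 1 —
Births: 420 × 0.483 = 203 ; 2060 × 0.242 = 499 — total 702
10–19: 1660 × 0.968 = 1607
20–29: 2340 × 0.957 = 2239
30–39: 420 × 0.955 = 401
40+: 2060 × 0.924 + 1550 × 0.657 = 1903 + 1018 = 2921
→ [702, 1607, 2239, 401, 2921]
— Period 2 —
Births: 2239 × 0.483 = 1081 ; 401 × 0.242 = 97 — total 1178
10–19: 702 × 0.968 = 680
20–29: 1607 × 0.957 = 1538
30–39: 2239 × 0.955 = 2138
40+: 401 × 0.924 + 2921 × 0.657 = 371 + 1919 = 2290
→ [1178, 680, 1538, 2138, 2290]
— Period 3 —
Births: 1538 × 0.483 = 743 ; 2138 × 0.242 = 517 — total 1260
10–19: 1178 × 0.968 = 1140
20–29: 680 × 0.957 = 651
30–39: 1538 × 0.955 = 1469
40+: 2138 × 0.924 + 2290 × 0.657 = 1976 + 1505 = 3481
→ [1260, 1140, 651, 1469, 3481]
Total: 8030 → 8001; change = -29; percentage change = -0.4%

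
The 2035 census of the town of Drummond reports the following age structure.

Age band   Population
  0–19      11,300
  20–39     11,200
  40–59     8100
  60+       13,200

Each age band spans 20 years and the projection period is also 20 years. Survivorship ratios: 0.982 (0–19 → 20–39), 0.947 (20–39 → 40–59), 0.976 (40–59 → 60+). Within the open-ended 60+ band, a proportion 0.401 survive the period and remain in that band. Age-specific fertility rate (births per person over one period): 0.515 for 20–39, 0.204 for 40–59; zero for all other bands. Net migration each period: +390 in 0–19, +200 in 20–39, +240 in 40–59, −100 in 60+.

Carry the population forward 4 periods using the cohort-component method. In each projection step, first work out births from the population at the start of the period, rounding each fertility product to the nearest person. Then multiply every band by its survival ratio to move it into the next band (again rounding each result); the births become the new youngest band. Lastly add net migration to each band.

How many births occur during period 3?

6284

Period 1:
Births: 11200 * 0.515 = 5768  |  8100 * 0.204 = 1652 — total 7420
20–39: 11300 * 0.982 = 11097
40–59: 11200 * 0.947 = 10606
60+: 8100 * 0.976 + 13200 * 0.401 = 7906 + 5293 = 13199
Net migration: 0–19 + 390 → 7810; 20–39 + 200 → 11297; 40–59 + 240 → 10846; 60+ − 100 → 13099
→ [7810, 11297, 10846, 13099]
Period 2:
Births: 11297 * 0.515 = 5818  |  10846 * 0.204 = 2213 — total 8031
20–39: 7810 * 0.982 = 7669
40–59: 11297 * 0.947 = 10698
60+: 10846 * 0.976 + 13099 * 0.401 = 10586 + 5253 = 15839
Net migration: 0–19 + 390 → 8421; 20–39 + 200 → 7869; 40–59 + 240 → 10938; 60+ − 100 → 15739
→ [8421, 7869, 10938, 15739]
Period 3:
Births: 7869 * 0.515 = 4053  |  10938 * 0.204 = 2231 — total 6284
20–39: 8421 * 0.982 = 8269
40–59: 7869 * 0.947 = 7452
60+: 10938 * 0.976 + 15739 * 0.401 = 10675 + 6311 = 16986
Net migration: 0–19 + 390 → 6674; 20–39 + 200 → 8469; 40–59 + 240 → 7692; 60+ − 100 → 16886
→ [6674, 8469, 7692, 16886]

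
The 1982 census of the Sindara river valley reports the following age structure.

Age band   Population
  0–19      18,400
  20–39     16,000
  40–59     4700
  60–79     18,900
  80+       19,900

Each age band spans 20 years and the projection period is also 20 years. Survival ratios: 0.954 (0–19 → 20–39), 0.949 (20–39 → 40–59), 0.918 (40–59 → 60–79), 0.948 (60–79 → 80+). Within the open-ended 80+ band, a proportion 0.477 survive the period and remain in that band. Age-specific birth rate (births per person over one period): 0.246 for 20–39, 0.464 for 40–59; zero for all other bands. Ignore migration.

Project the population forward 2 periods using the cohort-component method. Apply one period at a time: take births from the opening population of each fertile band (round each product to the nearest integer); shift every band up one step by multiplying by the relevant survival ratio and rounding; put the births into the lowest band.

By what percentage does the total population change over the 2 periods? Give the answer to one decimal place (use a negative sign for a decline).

-16.6

Numbering the bands 1..5 from youngest to oldest:
Period 1.
Births: 16000 × 0.246 = 3936  |  4700 × 0.464 = 2181 ⇒ total 6117
Band 2: 18400 × 0.954 = 17554
Band 3: 16000 × 0.949 = 15184
Band 4: 4700 × 0.918 = 4315
Band 5: 18900 × 0.948 + 19900 × 0.477 = 17917 + 9492 = 27409
Population now: 0–19=6117, 20–39=17554, 40–59=15184, 60–79=4315, 80+=27409
Period 2.
Births: 17554 × 0.246 = 4318  |  15184 × 0.464 = 7045 ⇒ total 11363
Band 2: 6117 × 0.954 = 5836
Band 3: 17554 × 0.949 = 16659
Band 4: 15184 × 0.918 = 13939
Band 5: 4315 × 0.948 + 27409 × 0.477 = 4091 + 13074 = 17165
Population now: 0–19=11363, 20–39=5836, 40–59=16659, 60–79=13939, 80+=17165
Total: 77900 → 64962; change = -12938; percentage change = -16.6%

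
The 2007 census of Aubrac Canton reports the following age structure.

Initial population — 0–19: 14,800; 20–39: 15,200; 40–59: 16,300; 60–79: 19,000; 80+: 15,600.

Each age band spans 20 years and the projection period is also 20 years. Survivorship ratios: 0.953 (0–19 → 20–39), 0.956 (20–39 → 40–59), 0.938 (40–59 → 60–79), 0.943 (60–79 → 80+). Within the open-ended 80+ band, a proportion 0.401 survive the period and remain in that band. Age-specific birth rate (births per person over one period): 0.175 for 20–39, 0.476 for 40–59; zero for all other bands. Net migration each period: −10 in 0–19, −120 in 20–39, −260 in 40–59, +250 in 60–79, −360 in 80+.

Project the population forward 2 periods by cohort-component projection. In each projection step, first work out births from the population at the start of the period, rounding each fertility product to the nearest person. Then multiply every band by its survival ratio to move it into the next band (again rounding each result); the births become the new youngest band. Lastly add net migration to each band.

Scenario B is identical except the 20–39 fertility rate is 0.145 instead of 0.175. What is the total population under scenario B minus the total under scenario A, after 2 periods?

— Period 1 —
Births: 15200 × 0.175 = 2660  |  16300 × 0.476 = 7759 ⇒ total 10419
20–39: 14800 × 0.953 = 14104
40–59: 15200 × 0.956 = 14531
60–79: 16300 × 0.938 = 15289
80+: 19000 × 0.943 + 15600 × 0.401 = 17917 + 6256 = 24173
Net migration: 0–19 − 10 → 10409; 20–39 − 120 → 13984; 40–59 − 260 → 14271; 60–79 + 250 → 15539; 80+ − 360 → 23813
→ [10409, 13984, 14271, 15539, 23813]
— Period 2 —
Births: 13984 × 0.175 = 2447  |  14271 × 0.476 = 6793 ⇒ total 9240
20–39: 10409 × 0.953 = 9920
40–59: 13984 × 0.956 = 13369
60–79: 14271 × 0.938 = 13386
80+: 15539 × 0.943 + 23813 × 0.401 = 14653 + 9549 = 24202
Net migration: 0–19 − 10 → 9230; 20–39 − 120 → 9800; 40–59 − 260 → 13109; 60–79 + 250 → 13636; 80+ − 360 → 23842
→ [9230, 9800, 13109, 13636, 23842]
Scenario A total after 2 periods: 69617
Scenario B projection —
— Period 1 —
Births: 15200 × 0.145 = 2204  |  16300 × 0.476 = 7759 ⇒ total 9963
20–39: 14800 × 0.953 = 14104
40–59: 15200 × 0.956 = 14531
60–79: 16300 × 0.938 = 15289
80+: 19000 × 0.943 + 15600 × 0.401 = 17917 + 6256 = 24173
Net migration: 0–19 − 10 → 9953; 20–39 − 120 → 13984; 40–59 − 260 → 14271; 60–79 + 250 → 15539; 80+ − 360 → 23813
→ [9953, 13984, 14271, 15539, 23813]
— Period 2 —
Births: 13984 × 0.145 = 2028  |  14271 × 0.476 = 6793 ⇒ total 8821
20–39: 9953 × 0.953 = 9485
40–59: 13984 × 0.956 = 13369
60–79: 14271 × 0.938 = 13386
80+: 15539 × 0.943 + 23813 × 0.401 = 14653 + 9549 = 24202
Net migration: 0–19 − 10 → 8811; 20–39 − 120 → 9365; 40–59 − 260 → 13109; 60–79 + 250 → 13636; 80+ − 360 → 23842
→ [8811, 9365, 13109, 13636, 23842]
Scenario B total after 2 periods: 68763
Difference B − A = 68763 − 69617 = -854

-854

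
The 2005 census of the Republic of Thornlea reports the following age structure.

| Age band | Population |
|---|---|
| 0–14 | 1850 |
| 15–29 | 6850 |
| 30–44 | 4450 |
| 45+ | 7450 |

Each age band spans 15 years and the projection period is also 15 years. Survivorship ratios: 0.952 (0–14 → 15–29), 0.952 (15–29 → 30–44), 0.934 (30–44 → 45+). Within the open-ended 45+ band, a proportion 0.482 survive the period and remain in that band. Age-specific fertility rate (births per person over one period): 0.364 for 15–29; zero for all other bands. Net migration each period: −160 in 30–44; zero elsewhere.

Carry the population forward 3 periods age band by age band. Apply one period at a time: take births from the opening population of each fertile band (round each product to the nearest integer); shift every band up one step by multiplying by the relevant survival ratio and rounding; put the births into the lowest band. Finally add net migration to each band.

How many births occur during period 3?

864

Period 1.
Births: 6850 * 0.364 = 2493
15–29: 1850 * 0.952 = 1761
30–44: 6850 * 0.952 = 6521
45+: 4450 * 0.934 + 7450 * 0.482 = 4156 + 3591 = 7747
Net migration: 30–44 − 160 → 6361
Giving 2493 / 1761 / 6361 / 7747.
Period 2.
Births: 1761 * 0.364 = 641
15–29: 2493 * 0.952 = 2373
30–44: 1761 * 0.952 = 1676
45+: 6361 * 0.934 + 7747 * 0.482 = 5941 + 3734 = 9675
Net migration: 30–44 − 160 → 1516
Giving 641 / 2373 / 1516 / 9675.
Period 3.
Births: 2373 * 0.364 = 864
15–29: 641 * 0.952 = 610
30–44: 2373 * 0.952 = 2259
45+: 1516 * 0.934 + 9675 * 0.482 = 1416 + 4663 = 6079
Net migration: 30–44 − 160 → 2099
Giving 864 / 610 / 2099 / 6079.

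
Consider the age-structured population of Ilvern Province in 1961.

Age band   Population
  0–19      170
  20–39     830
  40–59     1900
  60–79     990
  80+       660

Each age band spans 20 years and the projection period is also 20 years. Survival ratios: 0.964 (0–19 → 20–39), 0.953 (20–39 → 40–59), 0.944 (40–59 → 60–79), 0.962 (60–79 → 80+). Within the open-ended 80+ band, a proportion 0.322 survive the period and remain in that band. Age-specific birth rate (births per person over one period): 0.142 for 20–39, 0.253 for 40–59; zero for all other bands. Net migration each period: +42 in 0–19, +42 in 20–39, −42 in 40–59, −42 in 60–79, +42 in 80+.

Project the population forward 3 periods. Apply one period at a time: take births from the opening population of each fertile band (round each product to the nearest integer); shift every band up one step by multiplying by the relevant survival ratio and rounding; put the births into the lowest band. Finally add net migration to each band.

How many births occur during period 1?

After projecting period 1:
Births: 830 × 0.142 = 118  |  1900 × 0.253 = 481 → 599
20–39: 170 × 0.964 = 164
40–59: 830 × 0.953 = 791
60–79: 1900 × 0.944 = 1794
80+: 990 × 0.962 + 660 × 0.322 = 952 + 213 = 1165
Net migration: 0–19 + 42 → 641; 20–39 + 42 → 206; 40–59 − 42 → 749; 60–79 − 42 → 1752; 80+ + 42 → 1207
→ [641, 206, 749, 1752, 1207]

599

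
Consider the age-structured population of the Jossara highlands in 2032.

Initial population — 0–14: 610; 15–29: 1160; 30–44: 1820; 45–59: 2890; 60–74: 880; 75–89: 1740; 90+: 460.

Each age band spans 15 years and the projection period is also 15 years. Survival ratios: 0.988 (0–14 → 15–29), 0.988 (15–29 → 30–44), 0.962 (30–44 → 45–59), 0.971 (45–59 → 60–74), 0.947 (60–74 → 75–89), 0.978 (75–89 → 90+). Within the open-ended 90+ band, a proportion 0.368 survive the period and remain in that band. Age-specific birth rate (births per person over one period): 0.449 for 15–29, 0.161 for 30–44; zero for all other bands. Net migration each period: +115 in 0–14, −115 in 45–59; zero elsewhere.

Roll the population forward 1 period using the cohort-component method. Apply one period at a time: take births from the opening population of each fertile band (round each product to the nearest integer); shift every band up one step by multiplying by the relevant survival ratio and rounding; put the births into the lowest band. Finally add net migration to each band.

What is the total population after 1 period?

9824

Period 1:
Births: 1160 × 0.449 = 521, 1820 × 0.161 = 293 — total 814
15–29: 610 × 0.988 = 603
30–44: 1160 × 0.988 = 1146
45–59: 1820 × 0.962 = 1751
60–74: 2890 × 0.971 = 2806
75–89: 880 × 0.947 = 833
90+: 1740 × 0.978 + 460 × 0.368 = 1702 + 169 = 1871
Net migration: 0–14 + 115 → 929; 45–59 − 115 → 1636
Population now: 0–14=929, 15–29=603, 30–44=1146, 45–59=1636, 60–74=2806, 75–89=833, 90+=1871
Total after period 1: 929 + 603 + 1146 + 1636 + 2806 + 833 + 1871 = 9824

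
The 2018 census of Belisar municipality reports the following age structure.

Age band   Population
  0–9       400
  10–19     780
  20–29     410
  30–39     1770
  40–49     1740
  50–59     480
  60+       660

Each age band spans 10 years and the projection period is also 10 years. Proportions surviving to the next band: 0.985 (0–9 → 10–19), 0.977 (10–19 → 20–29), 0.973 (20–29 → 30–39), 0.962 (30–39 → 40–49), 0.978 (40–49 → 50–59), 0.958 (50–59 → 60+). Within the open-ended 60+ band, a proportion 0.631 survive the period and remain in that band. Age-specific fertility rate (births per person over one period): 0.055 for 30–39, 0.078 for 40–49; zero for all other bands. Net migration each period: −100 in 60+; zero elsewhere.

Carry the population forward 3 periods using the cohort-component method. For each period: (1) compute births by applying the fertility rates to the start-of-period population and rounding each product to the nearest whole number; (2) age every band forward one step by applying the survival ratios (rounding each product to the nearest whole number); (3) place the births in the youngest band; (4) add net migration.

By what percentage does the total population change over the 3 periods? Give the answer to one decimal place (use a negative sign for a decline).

-24.9

Call the bands 1 to 7, youngest first.
Period 1:
Births: 1770 × 0.055 = 97 ; 1740 × 0.078 = 136 → total 233
Band 2: 400 × 0.985 = 394
Band 3: 780 × 0.977 = 762
Band 4: 410 × 0.973 = 399
Band 5: 1770 × 0.962 = 1703
Band 6: 1740 × 0.978 = 1702
Band 7: 480 × 0.958 + 660 × 0.631 = 460 + 416 = 876
Net migration: Band 7 − 100 → 776
Population now: 0–9=233, 10–19=394, 20–29=762, 30–39=399, 40–49=1703, 50–59=1702, 60+=776
Period 2:
Births: 399 × 0.055 = 22 ; 1703 × 0.078 = 133 → total 155
Band 2: 233 × 0.985 = 230
Band 3: 394 × 0.977 = 385
Band 4: 762 × 0.973 = 741
Band 5: 399 × 0.962 = 384
Band 6: 1703 × 0.978 = 1666
Band 7: 1702 × 0.958 + 776 × 0.631 = 1631 + 490 = 2121
Net migration: Band 7 − 100 → 2021
Population now: 0–9=155, 10–19=230, 20–29=385, 30–39=741, 40–49=384, 50–59=1666, 60+=2021
Period 3:
Births: 741 × 0.055 = 41 ; 384 × 0.078 = 30 → total 71
Band 2: 155 × 0.985 = 153
Band 3: 230 × 0.977 = 225
Band 4: 385 × 0.973 = 375
Band 5: 741 × 0.962 = 713
Band 6: 384 × 0.978 = 376
Band 7: 1666 × 0.958 + 2021 × 0.631 = 1596 + 1275 = 2871
Net migration: Band 7 − 100 → 2771
Population now: 0–9=71, 10–19=153, 20–29=225, 30–39=375, 40–49=713, 50–59=376, 60+=2771
Total: 6240 → 4684; change = -1556; percentage change = -24.9%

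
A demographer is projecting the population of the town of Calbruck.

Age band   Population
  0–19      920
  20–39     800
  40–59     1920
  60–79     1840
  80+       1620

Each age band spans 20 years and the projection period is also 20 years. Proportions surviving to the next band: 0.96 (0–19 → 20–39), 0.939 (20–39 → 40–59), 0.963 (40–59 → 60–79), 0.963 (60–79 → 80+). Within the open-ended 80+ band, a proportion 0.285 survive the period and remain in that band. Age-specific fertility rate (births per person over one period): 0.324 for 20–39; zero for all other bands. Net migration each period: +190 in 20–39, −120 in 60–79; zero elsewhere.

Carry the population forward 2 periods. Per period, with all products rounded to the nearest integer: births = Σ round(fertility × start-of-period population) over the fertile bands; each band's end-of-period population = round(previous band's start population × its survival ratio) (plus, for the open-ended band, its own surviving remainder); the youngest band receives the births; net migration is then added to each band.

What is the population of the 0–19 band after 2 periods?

348

(Groups numbered youngest = 1 to oldest = 5.)
After projecting period 1:
Births: 800 × 0.324 = 259
Group 2: 920 × 0.96 = 883
Group 3: 800 × 0.939 = 751
Group 4: 1920 × 0.963 = 1849
Group 5: 1840 × 0.963 + 1620 × 0.285 = 1772 + 462 = 2234
Net migration: Group 2 + 190 → 1073; Group 4 − 120 → 1729
Population now: 0–19=259, 20–39=1073, 40–59=751, 60–79=1729, 80+=2234
After projecting period 2:
Births: 1073 × 0.324 = 348
Group 2: 259 × 0.96 = 249
Group 3: 1073 × 0.939 = 1008
Group 4: 751 × 0.963 = 723
Group 5: 1729 × 0.963 + 2234 × 0.285 = 1665 + 637 = 2302
Net migration: Group 2 + 190 → 439; Group 4 − 120 → 603
Population now: 0–19=348, 20–39=439, 40–59=1008, 60–79=603, 80+=2302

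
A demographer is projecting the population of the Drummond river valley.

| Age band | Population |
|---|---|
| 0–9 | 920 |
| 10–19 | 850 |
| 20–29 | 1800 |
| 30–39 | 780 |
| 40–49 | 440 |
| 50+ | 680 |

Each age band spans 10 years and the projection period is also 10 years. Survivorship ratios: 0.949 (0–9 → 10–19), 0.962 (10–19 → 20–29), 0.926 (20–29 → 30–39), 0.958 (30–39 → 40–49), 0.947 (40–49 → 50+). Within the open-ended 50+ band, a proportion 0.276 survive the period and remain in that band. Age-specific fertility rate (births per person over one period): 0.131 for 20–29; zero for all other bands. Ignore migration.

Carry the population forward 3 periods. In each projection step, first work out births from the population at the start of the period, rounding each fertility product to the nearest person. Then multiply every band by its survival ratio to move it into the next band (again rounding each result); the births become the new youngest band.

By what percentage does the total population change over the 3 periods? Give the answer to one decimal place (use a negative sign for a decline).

[period 1]
Births: 1800 × 0.131 = 236
10–19: 920 × 0.949 = 873
20–29: 850 × 0.962 = 818
30–39: 1800 × 0.926 = 1667
40–49: 780 × 0.958 = 747
50+: 440 × 0.947 + 680 × 0.276 = 417 + 188 = 605
→ [236, 873, 818, 1667, 747, 605]
[period 2]
Births: 818 × 0.131 = 107
10–19: 236 × 0.949 = 224
20–29: 873 × 0.962 = 840
30–39: 818 × 0.926 = 757
40–49: 1667 × 0.958 = 1597
50+: 747 × 0.947 + 605 × 0.276 = 707 + 167 = 874
→ [107, 224, 840, 757, 1597, 874]
[period 3]
Births: 840 × 0.131 = 110
10–19: 107 × 0.949 = 102
20–29: 224 × 0.962 = 215
30–39: 840 × 0.926 = 778
40–49: 757 × 0.958 = 725
50+: 1597 × 0.947 + 874 × 0.276 = 1512 + 241 = 1753
→ [110, 102, 215, 778, 725, 1753]
Total: 5470 → 3683; change = -1787; percentage change = -32.7%

-32.7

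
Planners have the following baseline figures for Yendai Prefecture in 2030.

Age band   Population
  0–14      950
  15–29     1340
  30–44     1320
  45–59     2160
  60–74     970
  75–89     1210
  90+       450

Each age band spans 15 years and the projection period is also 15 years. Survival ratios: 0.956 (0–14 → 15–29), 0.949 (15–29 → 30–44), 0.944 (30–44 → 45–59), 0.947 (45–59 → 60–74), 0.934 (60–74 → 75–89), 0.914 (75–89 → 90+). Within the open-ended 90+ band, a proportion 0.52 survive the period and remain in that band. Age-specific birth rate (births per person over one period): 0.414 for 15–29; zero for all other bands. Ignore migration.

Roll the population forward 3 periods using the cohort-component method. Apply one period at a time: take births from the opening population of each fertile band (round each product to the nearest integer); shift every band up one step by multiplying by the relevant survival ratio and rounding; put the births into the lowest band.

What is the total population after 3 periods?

6676

After projecting period 1:
Births: 1340 × 0.414 = 555
15–29: 950 × 0.956 = 908
30–44: 1340 × 0.949 = 1272
45–59: 1320 × 0.944 = 1246
60–74: 2160 × 0.947 = 2046
75–89: 970 × 0.934 = 906
90+: 1210 × 0.914 + 450 × 0.52 = 1106 + 234 = 1340
Population now: 0–14=555, 15–29=908, 30–44=1272, 45–59=1246, 60–74=2046, 75–89=906, 90+=1340
After projecting period 2:
Births: 908 × 0.414 = 376
15–29: 555 × 0.956 = 531
30–44: 908 × 0.949 = 862
45–59: 1272 × 0.944 = 1201
60–74: 1246 × 0.947 = 1180
75–89: 2046 × 0.934 = 1911
90+: 906 × 0.914 + 1340 × 0.52 = 828 + 697 = 1525
Population now: 0–14=376, 15–29=531, 30–44=862, 45–59=1201, 60–74=1180, 75–89=1911, 90+=1525
After projecting period 3:
Births: 531 × 0.414 = 220
15–29: 376 × 0.956 = 359
30–44: 531 × 0.949 = 504
45–59: 862 × 0.944 = 814
60–74: 1201 × 0.947 = 1137
75–89: 1180 × 0.934 = 1102
90+: 1911 × 0.914 + 1525 × 0.52 = 1747 + 793 = 2540
Population now: 0–14=220, 15–29=359, 30–44=504, 45–59=814, 60–74=1137, 75–89=1102, 90+=2540
Total after period 3: 220 + 359 + 504 + 814 + 1137 + 1102 + 2540 = 6676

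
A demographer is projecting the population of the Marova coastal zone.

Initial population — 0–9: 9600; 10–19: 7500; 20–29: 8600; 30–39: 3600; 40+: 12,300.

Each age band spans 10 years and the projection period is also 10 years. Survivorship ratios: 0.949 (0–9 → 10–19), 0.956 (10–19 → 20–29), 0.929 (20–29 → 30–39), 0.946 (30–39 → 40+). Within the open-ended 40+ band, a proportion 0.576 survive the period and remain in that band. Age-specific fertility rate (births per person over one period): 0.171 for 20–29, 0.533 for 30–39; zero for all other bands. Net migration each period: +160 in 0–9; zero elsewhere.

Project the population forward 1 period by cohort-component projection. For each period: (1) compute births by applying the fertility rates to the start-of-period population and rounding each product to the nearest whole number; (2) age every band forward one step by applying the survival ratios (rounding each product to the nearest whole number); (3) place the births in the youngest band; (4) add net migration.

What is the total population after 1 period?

[period 1]
Births: 8600 × 0.171 = 1471  |  3600 × 0.533 = 1919 ⇒ total 3390
10–19: 9600 × 0.949 = 9110
20–29: 7500 × 0.956 = 7170
30–39: 8600 × 0.929 = 7989
40+: 3600 × 0.946 + 12300 × 0.576 = 3406 + 7085 = 10491
Net migration: 0–9 + 160 → 3550
Giving 3550 / 9110 / 7170 / 7989 / 10491.
Total after period 1: 3550 + 9110 + 7170 + 7989 + 10491 = 38310

38310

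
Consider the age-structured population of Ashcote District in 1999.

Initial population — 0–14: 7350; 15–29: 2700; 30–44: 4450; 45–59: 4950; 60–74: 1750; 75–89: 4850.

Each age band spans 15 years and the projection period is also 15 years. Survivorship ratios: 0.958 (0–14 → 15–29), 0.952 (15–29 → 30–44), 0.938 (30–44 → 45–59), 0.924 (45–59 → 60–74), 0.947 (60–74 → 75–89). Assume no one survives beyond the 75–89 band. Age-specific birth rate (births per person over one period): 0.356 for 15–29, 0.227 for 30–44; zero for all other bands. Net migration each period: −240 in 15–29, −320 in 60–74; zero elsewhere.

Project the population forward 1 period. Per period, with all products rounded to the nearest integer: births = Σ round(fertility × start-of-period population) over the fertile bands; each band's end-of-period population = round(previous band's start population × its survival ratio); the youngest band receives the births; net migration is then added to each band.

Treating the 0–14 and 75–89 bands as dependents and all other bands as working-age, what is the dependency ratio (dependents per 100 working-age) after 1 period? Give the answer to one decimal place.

20.4

[period 1]
Births: 2700 * 0.356 = 961  |  4450 * 0.227 = 1010 → 1971
15–29: 7350 * 0.958 = 7041
30–44: 2700 * 0.952 = 2570
45–59: 4450 * 0.938 = 4174
60–74: 4950 * 0.924 = 4574
75–89: 1750 * 0.947 = 1657
Net migration: 15–29 − 240 → 6801; 60–74 − 320 → 4254
Population now: 0–14=1971, 15–29=6801, 30–44=2570, 45–59=4174, 60–74=4254, 75–89=1657
Dependents (band 0–14 + band 75–89) = 1971 + 1657 = 3628; working-age = 17799; ratio = 3628/17799 × 100 = 20.4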